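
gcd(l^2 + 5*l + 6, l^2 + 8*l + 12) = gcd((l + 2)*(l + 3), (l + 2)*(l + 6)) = l + 2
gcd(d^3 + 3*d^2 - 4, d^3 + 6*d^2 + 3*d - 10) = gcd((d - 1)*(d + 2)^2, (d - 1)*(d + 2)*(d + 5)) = d^2 + d - 2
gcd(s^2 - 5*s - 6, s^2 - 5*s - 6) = s^2 - 5*s - 6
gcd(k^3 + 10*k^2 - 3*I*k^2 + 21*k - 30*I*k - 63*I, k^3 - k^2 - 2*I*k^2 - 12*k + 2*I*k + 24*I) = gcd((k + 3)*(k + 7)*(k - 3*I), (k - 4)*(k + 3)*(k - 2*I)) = k + 3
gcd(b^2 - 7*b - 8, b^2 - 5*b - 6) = b + 1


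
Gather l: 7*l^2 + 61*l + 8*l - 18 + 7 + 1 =7*l^2 + 69*l - 10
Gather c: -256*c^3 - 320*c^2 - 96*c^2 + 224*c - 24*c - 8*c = -256*c^3 - 416*c^2 + 192*c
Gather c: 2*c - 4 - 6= 2*c - 10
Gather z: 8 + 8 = 16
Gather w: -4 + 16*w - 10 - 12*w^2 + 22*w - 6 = -12*w^2 + 38*w - 20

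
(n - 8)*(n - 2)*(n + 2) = n^3 - 8*n^2 - 4*n + 32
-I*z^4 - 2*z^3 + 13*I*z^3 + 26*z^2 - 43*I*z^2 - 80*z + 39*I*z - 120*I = (z - 8)*(z - 5)*(z - 3*I)*(-I*z + 1)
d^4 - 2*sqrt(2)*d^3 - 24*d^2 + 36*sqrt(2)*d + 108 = (d - 3*sqrt(2))^2*(d + sqrt(2))*(d + 3*sqrt(2))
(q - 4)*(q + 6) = q^2 + 2*q - 24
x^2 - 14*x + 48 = (x - 8)*(x - 6)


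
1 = 1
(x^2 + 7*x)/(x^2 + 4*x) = (x + 7)/(x + 4)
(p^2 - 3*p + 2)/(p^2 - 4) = (p - 1)/(p + 2)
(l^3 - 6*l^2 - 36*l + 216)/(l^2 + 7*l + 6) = (l^2 - 12*l + 36)/(l + 1)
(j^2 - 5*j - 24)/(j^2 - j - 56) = (j + 3)/(j + 7)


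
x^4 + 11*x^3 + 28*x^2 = x^2*(x + 4)*(x + 7)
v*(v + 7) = v^2 + 7*v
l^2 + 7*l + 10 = (l + 2)*(l + 5)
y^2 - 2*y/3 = y*(y - 2/3)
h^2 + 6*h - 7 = (h - 1)*(h + 7)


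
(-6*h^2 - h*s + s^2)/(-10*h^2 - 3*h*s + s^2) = (-3*h + s)/(-5*h + s)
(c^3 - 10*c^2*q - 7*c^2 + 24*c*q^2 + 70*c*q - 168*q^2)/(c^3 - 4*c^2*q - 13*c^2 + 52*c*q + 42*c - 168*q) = (c - 6*q)/(c - 6)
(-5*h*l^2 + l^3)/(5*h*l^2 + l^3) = (-5*h + l)/(5*h + l)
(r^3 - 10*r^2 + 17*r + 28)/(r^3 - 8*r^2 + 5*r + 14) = (r - 4)/(r - 2)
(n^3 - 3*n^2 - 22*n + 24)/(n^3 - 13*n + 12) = (n - 6)/(n - 3)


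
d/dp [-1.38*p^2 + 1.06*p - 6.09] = 1.06 - 2.76*p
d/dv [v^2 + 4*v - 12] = 2*v + 4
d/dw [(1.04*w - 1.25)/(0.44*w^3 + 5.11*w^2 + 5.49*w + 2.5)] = (-0.9152*w^3 - 3.6644*w^2 + 12.775*w + 9.4625)/(0.1936*w^6 + 4.4968*w^5 + 30.9433*w^4 + 58.3078*w^3 + 55.6901*w^2 + 27.45*w + 6.25)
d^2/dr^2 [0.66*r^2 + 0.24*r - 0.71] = 1.32000000000000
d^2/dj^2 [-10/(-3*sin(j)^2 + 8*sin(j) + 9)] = 20*(18*sin(j)^4 - 36*sin(j)^3 + 59*sin(j)^2 + 36*sin(j) - 91)/(-3*sin(j)^2 + 8*sin(j) + 9)^3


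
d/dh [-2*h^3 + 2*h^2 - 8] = 2*h*(2 - 3*h)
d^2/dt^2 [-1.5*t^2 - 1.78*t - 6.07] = -3.00000000000000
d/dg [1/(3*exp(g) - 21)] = -exp(g)/(3*(exp(g) - 7)^2)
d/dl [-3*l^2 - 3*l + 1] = -6*l - 3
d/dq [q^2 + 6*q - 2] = 2*q + 6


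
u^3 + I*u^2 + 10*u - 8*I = (u - 2*I)*(u - I)*(u + 4*I)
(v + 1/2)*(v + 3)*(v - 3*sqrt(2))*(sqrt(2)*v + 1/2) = sqrt(2)*v^4 - 11*v^3/2 + 7*sqrt(2)*v^3/2 - 77*v^2/4 - 33*v/4 - 21*sqrt(2)*v/4 - 9*sqrt(2)/4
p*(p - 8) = p^2 - 8*p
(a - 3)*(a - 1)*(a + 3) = a^3 - a^2 - 9*a + 9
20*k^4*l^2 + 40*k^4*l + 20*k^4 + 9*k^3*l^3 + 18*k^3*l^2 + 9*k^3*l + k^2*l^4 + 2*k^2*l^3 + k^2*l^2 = (4*k + l)*(5*k + l)*(k*l + k)^2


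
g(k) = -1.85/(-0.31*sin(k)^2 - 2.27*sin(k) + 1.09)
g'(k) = -1.85*(0.62*sin(k)*cos(k) + 2.27*cos(k))/(-0.31*sin(k)^2 - 2.27*sin(k) + 1.09)^2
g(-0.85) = -0.71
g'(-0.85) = -0.32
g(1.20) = 1.43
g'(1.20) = -1.14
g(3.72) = -0.83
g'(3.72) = 0.60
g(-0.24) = -1.15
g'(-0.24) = -1.47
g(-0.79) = -0.73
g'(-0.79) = -0.37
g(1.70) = 1.26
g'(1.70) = 0.32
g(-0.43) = -0.93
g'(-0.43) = -0.86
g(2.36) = 2.79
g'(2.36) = 8.09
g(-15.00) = -0.76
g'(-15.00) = 0.44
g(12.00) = -0.83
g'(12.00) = -0.61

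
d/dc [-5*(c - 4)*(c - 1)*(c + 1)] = -15*c^2 + 40*c + 5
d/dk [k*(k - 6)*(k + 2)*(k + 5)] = 4*k^3 + 3*k^2 - 64*k - 60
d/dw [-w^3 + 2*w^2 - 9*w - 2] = -3*w^2 + 4*w - 9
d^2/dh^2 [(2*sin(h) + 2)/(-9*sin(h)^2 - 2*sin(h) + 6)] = 2*(81*sin(h)^5 + 306*sin(h)^4 + 216*sin(h)^3 - 254*sin(h)^2 - 384*sin(h) - 140)/(9*sin(h)^2 + 2*sin(h) - 6)^3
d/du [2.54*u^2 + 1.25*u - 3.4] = 5.08*u + 1.25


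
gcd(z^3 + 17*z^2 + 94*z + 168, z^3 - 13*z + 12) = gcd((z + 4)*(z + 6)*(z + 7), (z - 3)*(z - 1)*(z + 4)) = z + 4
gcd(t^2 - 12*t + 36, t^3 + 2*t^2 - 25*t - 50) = 1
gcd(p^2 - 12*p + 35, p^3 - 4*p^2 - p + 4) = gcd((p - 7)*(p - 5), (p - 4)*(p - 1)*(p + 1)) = 1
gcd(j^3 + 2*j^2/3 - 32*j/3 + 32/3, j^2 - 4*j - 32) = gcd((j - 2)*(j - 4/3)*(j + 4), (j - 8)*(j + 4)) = j + 4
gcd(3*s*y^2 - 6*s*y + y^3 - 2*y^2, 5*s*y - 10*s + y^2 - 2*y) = y - 2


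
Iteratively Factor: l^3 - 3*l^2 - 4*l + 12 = (l + 2)*(l^2 - 5*l + 6) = (l - 3)*(l + 2)*(l - 2)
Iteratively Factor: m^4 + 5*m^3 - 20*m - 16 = (m + 2)*(m^3 + 3*m^2 - 6*m - 8) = (m + 2)*(m + 4)*(m^2 - m - 2) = (m - 2)*(m + 2)*(m + 4)*(m + 1)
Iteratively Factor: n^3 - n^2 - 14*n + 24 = (n - 2)*(n^2 + n - 12) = (n - 2)*(n + 4)*(n - 3)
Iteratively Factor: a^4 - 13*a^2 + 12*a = (a + 4)*(a^3 - 4*a^2 + 3*a) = (a - 3)*(a + 4)*(a^2 - a) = a*(a - 3)*(a + 4)*(a - 1)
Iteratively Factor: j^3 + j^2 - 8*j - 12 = (j + 2)*(j^2 - j - 6) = (j - 3)*(j + 2)*(j + 2)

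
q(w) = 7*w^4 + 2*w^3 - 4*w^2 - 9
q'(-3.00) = -678.00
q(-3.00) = 468.00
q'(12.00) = 49152.00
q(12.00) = 148023.00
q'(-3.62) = -1220.68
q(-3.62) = 1045.78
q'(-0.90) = -8.35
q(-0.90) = -9.11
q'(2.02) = 239.11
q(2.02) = 107.71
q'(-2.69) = -480.09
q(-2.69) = 289.65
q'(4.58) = 2779.23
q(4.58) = 3179.30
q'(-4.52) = -2426.93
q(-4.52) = 2646.40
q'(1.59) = 115.00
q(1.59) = 33.67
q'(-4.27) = -2036.37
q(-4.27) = 2089.43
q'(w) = 28*w^3 + 6*w^2 - 8*w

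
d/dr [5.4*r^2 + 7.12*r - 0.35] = 10.8*r + 7.12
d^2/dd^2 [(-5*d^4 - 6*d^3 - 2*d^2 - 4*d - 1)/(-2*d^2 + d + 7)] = 2*(20*d^6 - 30*d^5 - 195*d^4 + 390*d^3 + 1692*d^2 + 1044*d + 85)/(8*d^6 - 12*d^5 - 78*d^4 + 83*d^3 + 273*d^2 - 147*d - 343)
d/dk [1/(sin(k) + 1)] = -cos(k)/(sin(k) + 1)^2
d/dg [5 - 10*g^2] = -20*g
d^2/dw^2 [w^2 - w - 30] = 2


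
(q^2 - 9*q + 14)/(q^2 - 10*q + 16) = (q - 7)/(q - 8)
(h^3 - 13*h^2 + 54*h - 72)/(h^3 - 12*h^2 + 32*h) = (h^2 - 9*h + 18)/(h*(h - 8))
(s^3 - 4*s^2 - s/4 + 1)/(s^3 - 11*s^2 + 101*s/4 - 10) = (2*s^2 - 7*s - 4)/(2*s^2 - 21*s + 40)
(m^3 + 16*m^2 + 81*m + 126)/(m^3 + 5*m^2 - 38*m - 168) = (m^2 + 9*m + 18)/(m^2 - 2*m - 24)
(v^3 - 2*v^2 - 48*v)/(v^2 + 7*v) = (v^2 - 2*v - 48)/(v + 7)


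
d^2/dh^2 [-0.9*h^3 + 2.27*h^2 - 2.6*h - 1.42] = 4.54 - 5.4*h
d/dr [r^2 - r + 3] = 2*r - 1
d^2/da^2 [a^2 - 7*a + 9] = 2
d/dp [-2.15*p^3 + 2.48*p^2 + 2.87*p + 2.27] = -6.45*p^2 + 4.96*p + 2.87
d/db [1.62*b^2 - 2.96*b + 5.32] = 3.24*b - 2.96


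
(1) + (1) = 2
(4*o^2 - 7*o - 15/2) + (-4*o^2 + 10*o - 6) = 3*o - 27/2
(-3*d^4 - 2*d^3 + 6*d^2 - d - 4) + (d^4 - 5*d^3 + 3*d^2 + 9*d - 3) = -2*d^4 - 7*d^3 + 9*d^2 + 8*d - 7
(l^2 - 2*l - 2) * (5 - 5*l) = -5*l^3 + 15*l^2 - 10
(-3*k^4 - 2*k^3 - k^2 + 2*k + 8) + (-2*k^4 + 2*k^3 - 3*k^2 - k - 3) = -5*k^4 - 4*k^2 + k + 5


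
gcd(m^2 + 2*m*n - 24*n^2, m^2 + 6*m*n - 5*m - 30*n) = m + 6*n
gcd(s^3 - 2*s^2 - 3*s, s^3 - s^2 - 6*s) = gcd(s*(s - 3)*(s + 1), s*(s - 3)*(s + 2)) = s^2 - 3*s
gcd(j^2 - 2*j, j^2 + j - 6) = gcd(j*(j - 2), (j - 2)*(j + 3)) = j - 2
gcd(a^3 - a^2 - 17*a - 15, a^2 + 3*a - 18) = 1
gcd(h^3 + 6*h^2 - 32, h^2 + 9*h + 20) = h + 4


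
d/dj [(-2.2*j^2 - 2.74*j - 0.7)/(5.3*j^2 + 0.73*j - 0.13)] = (12.916*j^2 + 7.992*j + 0.8672)/(28.09*j^4 + 7.738*j^3 - 0.8451*j^2 - 0.1898*j + 0.0169)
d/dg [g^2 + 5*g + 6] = 2*g + 5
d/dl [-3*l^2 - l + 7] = -6*l - 1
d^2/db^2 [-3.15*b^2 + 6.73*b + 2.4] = -6.30000000000000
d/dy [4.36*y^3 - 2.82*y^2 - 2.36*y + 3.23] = 13.08*y^2 - 5.64*y - 2.36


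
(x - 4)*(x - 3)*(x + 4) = x^3 - 3*x^2 - 16*x + 48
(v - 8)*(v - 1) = v^2 - 9*v + 8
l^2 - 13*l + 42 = (l - 7)*(l - 6)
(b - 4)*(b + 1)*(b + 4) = b^3 + b^2 - 16*b - 16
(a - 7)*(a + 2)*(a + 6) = a^3 + a^2 - 44*a - 84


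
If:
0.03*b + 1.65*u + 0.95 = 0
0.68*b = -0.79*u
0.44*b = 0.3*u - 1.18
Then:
No Solution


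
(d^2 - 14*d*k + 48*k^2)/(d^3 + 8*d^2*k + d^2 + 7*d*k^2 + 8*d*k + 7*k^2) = (d^2 - 14*d*k + 48*k^2)/(d^3 + 8*d^2*k + d^2 + 7*d*k^2 + 8*d*k + 7*k^2)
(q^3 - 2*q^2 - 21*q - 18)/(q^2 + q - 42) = (q^2 + 4*q + 3)/(q + 7)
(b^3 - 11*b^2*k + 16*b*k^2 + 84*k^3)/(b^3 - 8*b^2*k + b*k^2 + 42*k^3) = (b - 6*k)/(b - 3*k)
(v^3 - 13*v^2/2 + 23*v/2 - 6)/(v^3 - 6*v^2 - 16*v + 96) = (2*v^2 - 5*v + 3)/(2*(v^2 - 2*v - 24))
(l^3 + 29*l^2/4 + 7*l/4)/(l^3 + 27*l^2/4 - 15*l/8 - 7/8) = 2*l/(2*l - 1)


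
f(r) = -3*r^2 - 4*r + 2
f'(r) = -6*r - 4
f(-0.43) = 3.17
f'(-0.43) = -1.42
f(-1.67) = 0.31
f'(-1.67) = 6.02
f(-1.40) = 1.72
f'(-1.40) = 4.40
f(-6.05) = -83.61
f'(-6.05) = 32.30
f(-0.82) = 3.26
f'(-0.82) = 0.92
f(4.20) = -67.72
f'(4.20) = -29.20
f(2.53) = -27.32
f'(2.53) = -19.18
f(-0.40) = 3.12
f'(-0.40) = -1.60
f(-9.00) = -205.00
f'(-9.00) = 50.00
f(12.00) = -478.00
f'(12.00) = -76.00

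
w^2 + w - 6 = (w - 2)*(w + 3)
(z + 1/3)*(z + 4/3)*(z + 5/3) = z^3 + 10*z^2/3 + 29*z/9 + 20/27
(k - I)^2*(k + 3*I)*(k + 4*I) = k^4 + 5*I*k^3 + k^2 + 17*I*k + 12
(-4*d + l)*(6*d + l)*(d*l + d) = -24*d^3*l - 24*d^3 + 2*d^2*l^2 + 2*d^2*l + d*l^3 + d*l^2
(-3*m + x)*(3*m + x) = -9*m^2 + x^2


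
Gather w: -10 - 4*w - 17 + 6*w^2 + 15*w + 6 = 6*w^2 + 11*w - 21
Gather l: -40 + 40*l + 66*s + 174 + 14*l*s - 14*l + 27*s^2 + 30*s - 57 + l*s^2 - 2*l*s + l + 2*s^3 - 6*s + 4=l*(s^2 + 12*s + 27) + 2*s^3 + 27*s^2 + 90*s + 81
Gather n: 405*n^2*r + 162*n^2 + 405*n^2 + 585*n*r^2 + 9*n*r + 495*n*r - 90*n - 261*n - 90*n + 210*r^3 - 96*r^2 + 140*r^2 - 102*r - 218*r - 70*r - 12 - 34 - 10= n^2*(405*r + 567) + n*(585*r^2 + 504*r - 441) + 210*r^3 + 44*r^2 - 390*r - 56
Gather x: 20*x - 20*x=0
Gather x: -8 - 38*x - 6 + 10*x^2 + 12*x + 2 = 10*x^2 - 26*x - 12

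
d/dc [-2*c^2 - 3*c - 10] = -4*c - 3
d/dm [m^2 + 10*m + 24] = 2*m + 10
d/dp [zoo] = 0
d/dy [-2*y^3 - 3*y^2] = 6*y*(-y - 1)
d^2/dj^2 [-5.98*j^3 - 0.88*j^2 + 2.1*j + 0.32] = -35.88*j - 1.76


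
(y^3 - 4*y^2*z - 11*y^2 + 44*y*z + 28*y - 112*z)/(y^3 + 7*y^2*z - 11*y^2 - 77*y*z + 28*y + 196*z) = (y - 4*z)/(y + 7*z)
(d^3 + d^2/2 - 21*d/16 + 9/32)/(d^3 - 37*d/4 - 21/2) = (16*d^2 - 16*d + 3)/(8*(2*d^2 - 3*d - 14))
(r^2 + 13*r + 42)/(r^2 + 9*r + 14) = (r + 6)/(r + 2)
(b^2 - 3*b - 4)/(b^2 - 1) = (b - 4)/(b - 1)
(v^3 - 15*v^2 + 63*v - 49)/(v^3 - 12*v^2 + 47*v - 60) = (v^3 - 15*v^2 + 63*v - 49)/(v^3 - 12*v^2 + 47*v - 60)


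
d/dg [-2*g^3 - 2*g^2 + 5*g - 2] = -6*g^2 - 4*g + 5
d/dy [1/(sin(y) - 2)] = -cos(y)/(sin(y) - 2)^2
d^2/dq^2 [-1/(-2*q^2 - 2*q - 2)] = (-q^2 - q + (2*q + 1)^2 - 1)/(q^2 + q + 1)^3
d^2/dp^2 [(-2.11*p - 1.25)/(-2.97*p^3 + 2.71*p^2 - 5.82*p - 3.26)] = (111.672594*p^5 + 30.416958*p^4 - 202.926286*p^3 - 60.432054*p^2 - 79.061964*p + 26.700596)/(26.198073*p^9 - 71.713917*p^8 + 219.448845*p^7 - 214.694713*p^6 + 272.598498*p^5 + 134.54511*p^4 - 16.6749479999999*p^3 + 244.869684*p^2 + 185.557896*p + 34.645976)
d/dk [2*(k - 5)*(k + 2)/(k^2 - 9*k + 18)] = 4*(-3*k^2 + 28*k - 72)/(k^4 - 18*k^3 + 117*k^2 - 324*k + 324)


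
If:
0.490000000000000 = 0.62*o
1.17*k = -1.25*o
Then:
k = -0.84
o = 0.79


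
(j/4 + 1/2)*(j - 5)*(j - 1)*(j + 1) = j^4/4 - 3*j^3/4 - 11*j^2/4 + 3*j/4 + 5/2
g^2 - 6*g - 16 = (g - 8)*(g + 2)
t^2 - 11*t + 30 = (t - 6)*(t - 5)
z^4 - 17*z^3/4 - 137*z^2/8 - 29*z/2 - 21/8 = (z - 7)*(z + 1/4)*(z + 1)*(z + 3/2)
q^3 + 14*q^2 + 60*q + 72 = (q + 2)*(q + 6)^2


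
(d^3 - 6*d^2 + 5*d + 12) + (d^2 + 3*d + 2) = d^3 - 5*d^2 + 8*d + 14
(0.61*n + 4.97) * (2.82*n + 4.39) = 1.7202*n^2 + 16.6933*n + 21.8183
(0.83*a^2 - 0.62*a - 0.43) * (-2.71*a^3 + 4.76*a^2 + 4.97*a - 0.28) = -2.2493*a^5 + 5.631*a^4 + 2.3392*a^3 - 5.3606*a^2 - 1.9635*a + 0.1204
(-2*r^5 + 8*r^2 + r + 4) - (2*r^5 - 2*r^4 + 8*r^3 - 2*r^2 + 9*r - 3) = -4*r^5 + 2*r^4 - 8*r^3 + 10*r^2 - 8*r + 7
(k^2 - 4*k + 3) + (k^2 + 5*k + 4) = 2*k^2 + k + 7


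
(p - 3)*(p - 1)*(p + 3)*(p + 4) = p^4 + 3*p^3 - 13*p^2 - 27*p + 36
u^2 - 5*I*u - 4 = (u - 4*I)*(u - I)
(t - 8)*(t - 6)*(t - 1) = t^3 - 15*t^2 + 62*t - 48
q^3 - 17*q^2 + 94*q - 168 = (q - 7)*(q - 6)*(q - 4)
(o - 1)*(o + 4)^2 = o^3 + 7*o^2 + 8*o - 16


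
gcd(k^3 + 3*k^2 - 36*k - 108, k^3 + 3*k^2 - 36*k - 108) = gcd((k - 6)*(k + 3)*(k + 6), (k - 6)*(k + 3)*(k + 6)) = k^3 + 3*k^2 - 36*k - 108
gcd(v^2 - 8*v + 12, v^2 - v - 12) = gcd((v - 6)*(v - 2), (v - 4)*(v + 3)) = 1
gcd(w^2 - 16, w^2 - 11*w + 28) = w - 4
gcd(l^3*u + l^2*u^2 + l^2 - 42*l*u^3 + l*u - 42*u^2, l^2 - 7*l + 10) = 1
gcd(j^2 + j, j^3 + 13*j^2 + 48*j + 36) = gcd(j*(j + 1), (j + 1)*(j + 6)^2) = j + 1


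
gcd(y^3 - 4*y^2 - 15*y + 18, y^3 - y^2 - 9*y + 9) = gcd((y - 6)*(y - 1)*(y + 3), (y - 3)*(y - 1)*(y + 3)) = y^2 + 2*y - 3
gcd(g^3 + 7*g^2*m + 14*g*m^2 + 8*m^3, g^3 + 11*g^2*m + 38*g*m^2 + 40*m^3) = g^2 + 6*g*m + 8*m^2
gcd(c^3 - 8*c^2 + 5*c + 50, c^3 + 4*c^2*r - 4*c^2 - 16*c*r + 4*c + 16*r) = 1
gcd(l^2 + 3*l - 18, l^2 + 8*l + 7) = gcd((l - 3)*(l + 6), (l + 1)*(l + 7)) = 1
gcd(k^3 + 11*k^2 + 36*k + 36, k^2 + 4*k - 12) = k + 6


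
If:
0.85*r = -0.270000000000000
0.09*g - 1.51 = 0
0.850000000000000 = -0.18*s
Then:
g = 16.78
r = -0.32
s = -4.72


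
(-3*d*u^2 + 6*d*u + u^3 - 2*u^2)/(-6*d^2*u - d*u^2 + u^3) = (u - 2)/(2*d + u)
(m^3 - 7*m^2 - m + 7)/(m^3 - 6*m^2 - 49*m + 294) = (m^2 - 1)/(m^2 + m - 42)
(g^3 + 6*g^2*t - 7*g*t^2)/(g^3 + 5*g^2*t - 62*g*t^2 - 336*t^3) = g*(-g + t)/(-g^2 + 2*g*t + 48*t^2)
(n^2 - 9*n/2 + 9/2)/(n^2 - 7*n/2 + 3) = (n - 3)/(n - 2)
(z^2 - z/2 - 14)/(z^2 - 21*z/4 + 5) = 2*(2*z + 7)/(4*z - 5)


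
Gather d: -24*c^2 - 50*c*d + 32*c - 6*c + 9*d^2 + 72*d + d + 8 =-24*c^2 + 26*c + 9*d^2 + d*(73 - 50*c) + 8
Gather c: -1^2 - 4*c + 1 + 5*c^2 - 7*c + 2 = 5*c^2 - 11*c + 2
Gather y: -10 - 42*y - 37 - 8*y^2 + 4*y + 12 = -8*y^2 - 38*y - 35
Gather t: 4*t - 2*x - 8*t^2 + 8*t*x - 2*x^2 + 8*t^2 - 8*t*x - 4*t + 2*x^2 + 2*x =0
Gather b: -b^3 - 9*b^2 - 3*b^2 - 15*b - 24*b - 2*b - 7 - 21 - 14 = -b^3 - 12*b^2 - 41*b - 42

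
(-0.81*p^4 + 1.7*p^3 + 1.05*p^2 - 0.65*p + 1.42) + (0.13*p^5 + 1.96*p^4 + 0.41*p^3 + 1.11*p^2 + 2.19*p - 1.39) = 0.13*p^5 + 1.15*p^4 + 2.11*p^3 + 2.16*p^2 + 1.54*p + 0.03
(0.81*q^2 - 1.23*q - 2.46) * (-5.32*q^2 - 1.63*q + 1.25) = -4.3092*q^4 + 5.2233*q^3 + 16.1046*q^2 + 2.4723*q - 3.075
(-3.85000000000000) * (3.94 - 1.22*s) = 4.697*s - 15.169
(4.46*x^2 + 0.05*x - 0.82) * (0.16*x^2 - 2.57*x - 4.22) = 0.7136*x^4 - 11.4542*x^3 - 19.0809*x^2 + 1.8964*x + 3.4604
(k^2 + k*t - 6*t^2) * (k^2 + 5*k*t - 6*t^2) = k^4 + 6*k^3*t - 7*k^2*t^2 - 36*k*t^3 + 36*t^4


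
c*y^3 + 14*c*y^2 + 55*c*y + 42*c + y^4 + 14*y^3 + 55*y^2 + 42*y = (c + y)*(y + 1)*(y + 6)*(y + 7)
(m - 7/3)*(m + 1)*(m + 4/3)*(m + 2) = m^4 + 2*m^3 - 37*m^2/9 - 34*m/3 - 56/9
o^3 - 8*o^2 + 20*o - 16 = (o - 4)*(o - 2)^2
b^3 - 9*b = b*(b - 3)*(b + 3)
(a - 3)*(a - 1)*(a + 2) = a^3 - 2*a^2 - 5*a + 6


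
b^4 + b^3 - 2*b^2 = b^2*(b - 1)*(b + 2)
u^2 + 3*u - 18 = (u - 3)*(u + 6)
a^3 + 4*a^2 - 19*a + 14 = (a - 2)*(a - 1)*(a + 7)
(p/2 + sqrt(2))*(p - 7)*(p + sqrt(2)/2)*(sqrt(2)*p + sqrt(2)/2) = sqrt(2)*p^4/2 - 13*sqrt(2)*p^3/4 + 5*p^3/2 - 65*p^2/4 - 3*sqrt(2)*p^2/4 - 13*sqrt(2)*p/2 - 35*p/4 - 7*sqrt(2)/2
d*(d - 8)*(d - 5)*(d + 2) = d^4 - 11*d^3 + 14*d^2 + 80*d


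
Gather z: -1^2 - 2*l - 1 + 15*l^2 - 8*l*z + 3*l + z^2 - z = 15*l^2 + l + z^2 + z*(-8*l - 1) - 2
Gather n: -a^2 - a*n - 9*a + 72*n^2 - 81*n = -a^2 - 9*a + 72*n^2 + n*(-a - 81)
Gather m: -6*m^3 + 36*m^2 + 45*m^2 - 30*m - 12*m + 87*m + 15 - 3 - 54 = -6*m^3 + 81*m^2 + 45*m - 42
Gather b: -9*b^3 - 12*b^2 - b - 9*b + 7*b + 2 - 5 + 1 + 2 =-9*b^3 - 12*b^2 - 3*b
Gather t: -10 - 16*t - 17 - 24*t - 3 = -40*t - 30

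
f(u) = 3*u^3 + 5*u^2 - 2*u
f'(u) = 9*u^2 + 10*u - 2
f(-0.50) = 1.88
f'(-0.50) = -4.75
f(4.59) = 386.27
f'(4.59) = 233.51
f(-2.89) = -24.87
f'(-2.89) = 44.27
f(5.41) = 610.54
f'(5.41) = 315.51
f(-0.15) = 0.40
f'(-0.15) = -3.30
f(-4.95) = -231.45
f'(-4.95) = 169.02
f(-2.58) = -13.08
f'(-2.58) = 32.11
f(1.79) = 29.65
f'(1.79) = 44.74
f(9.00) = 2574.00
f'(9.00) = 817.00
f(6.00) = 816.00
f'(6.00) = 382.00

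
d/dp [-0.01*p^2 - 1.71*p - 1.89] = -0.02*p - 1.71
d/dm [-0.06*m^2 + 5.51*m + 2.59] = 5.51 - 0.12*m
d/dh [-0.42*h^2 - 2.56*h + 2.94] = -0.84*h - 2.56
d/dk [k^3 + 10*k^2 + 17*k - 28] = 3*k^2 + 20*k + 17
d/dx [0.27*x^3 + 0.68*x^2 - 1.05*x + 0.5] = 0.81*x^2 + 1.36*x - 1.05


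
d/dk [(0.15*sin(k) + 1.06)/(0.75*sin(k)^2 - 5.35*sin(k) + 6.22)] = (-0.1125*sin(k)^2 - 1.59*sin(k) + 6.604)*cos(k)/(0.5625*sin(k)^4 - 8.025*sin(k)^3 + 37.9525*sin(k)^2 - 66.554*sin(k) + 38.6884)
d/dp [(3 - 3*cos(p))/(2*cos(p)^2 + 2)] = 3*(sin(p)^2 + 2*cos(p))*sin(p)/(2*(cos(p)^2 + 1)^2)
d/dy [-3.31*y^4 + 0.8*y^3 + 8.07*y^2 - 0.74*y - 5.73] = -13.24*y^3 + 2.4*y^2 + 16.14*y - 0.74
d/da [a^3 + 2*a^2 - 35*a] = 3*a^2 + 4*a - 35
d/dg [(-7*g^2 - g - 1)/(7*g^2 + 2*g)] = (-7*g^2 + 14*g + 2)/(g^2*(49*g^2 + 28*g + 4))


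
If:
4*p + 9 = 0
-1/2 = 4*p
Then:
No Solution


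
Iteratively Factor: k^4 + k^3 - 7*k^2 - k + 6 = (k + 1)*(k^3 - 7*k + 6) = (k - 1)*(k + 1)*(k^2 + k - 6) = (k - 2)*(k - 1)*(k + 1)*(k + 3)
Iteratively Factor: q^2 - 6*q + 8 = (q - 4)*(q - 2)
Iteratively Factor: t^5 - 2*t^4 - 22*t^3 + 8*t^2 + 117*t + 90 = (t - 3)*(t^4 + t^3 - 19*t^2 - 49*t - 30) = (t - 3)*(t + 1)*(t^3 - 19*t - 30) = (t - 3)*(t + 1)*(t + 2)*(t^2 - 2*t - 15) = (t - 3)*(t + 1)*(t + 2)*(t + 3)*(t - 5)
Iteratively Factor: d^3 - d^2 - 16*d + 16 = (d - 1)*(d^2 - 16) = (d - 4)*(d - 1)*(d + 4)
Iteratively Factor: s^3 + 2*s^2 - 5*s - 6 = (s + 1)*(s^2 + s - 6) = (s - 2)*(s + 1)*(s + 3)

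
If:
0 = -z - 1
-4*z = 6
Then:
No Solution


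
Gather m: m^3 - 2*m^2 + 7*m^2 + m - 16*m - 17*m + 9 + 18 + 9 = m^3 + 5*m^2 - 32*m + 36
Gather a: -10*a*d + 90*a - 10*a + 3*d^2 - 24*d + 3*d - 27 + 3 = a*(80 - 10*d) + 3*d^2 - 21*d - 24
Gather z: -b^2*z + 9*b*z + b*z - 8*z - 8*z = z*(-b^2 + 10*b - 16)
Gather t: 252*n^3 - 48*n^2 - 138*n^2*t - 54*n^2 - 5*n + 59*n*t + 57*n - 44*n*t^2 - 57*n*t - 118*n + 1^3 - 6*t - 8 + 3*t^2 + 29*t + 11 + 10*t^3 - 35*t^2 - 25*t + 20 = 252*n^3 - 102*n^2 - 66*n + 10*t^3 + t^2*(-44*n - 32) + t*(-138*n^2 + 2*n - 2) + 24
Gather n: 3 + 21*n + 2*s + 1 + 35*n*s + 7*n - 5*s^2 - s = n*(35*s + 28) - 5*s^2 + s + 4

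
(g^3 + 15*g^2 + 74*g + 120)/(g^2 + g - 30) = (g^2 + 9*g + 20)/(g - 5)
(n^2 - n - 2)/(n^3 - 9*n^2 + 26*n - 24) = (n + 1)/(n^2 - 7*n + 12)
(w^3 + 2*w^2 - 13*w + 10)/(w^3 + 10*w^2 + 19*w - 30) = (w - 2)/(w + 6)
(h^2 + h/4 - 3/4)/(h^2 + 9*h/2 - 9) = (4*h^2 + h - 3)/(2*(2*h^2 + 9*h - 18))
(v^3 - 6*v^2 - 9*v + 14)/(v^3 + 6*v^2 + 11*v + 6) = (v^2 - 8*v + 7)/(v^2 + 4*v + 3)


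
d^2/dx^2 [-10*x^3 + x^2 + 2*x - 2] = 2 - 60*x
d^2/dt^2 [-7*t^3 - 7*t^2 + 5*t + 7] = -42*t - 14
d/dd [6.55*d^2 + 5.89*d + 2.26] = 13.1*d + 5.89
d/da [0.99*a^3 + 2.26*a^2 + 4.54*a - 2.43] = 2.97*a^2 + 4.52*a + 4.54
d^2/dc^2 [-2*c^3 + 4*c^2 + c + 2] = 8 - 12*c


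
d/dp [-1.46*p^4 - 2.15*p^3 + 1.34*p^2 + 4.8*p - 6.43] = -5.84*p^3 - 6.45*p^2 + 2.68*p + 4.8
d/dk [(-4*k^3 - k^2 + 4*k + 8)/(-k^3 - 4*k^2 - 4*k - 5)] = (15*k^4 + 40*k^3 + 104*k^2 + 74*k + 12)/(k^6 + 8*k^5 + 24*k^4 + 42*k^3 + 56*k^2 + 40*k + 25)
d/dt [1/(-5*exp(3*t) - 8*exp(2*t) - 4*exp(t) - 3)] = (15*exp(2*t) + 16*exp(t) + 4)*exp(t)/(5*exp(3*t) + 8*exp(2*t) + 4*exp(t) + 3)^2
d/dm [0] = 0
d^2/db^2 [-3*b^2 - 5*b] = -6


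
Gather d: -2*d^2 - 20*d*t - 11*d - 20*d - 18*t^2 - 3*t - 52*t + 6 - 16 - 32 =-2*d^2 + d*(-20*t - 31) - 18*t^2 - 55*t - 42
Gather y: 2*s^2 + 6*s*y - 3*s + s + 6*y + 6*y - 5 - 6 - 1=2*s^2 - 2*s + y*(6*s + 12) - 12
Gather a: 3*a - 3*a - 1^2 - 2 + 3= 0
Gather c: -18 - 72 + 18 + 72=0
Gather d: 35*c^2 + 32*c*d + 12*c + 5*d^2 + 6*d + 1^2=35*c^2 + 12*c + 5*d^2 + d*(32*c + 6) + 1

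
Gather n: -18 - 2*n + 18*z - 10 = -2*n + 18*z - 28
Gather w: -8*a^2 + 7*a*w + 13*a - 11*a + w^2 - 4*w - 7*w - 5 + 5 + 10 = -8*a^2 + 2*a + w^2 + w*(7*a - 11) + 10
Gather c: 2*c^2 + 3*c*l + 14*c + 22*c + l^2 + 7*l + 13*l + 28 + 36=2*c^2 + c*(3*l + 36) + l^2 + 20*l + 64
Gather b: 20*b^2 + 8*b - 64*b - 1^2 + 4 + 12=20*b^2 - 56*b + 15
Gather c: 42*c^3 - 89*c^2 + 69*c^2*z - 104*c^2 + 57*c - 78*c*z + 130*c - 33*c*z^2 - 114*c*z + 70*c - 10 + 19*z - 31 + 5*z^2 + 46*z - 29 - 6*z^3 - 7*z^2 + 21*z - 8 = 42*c^3 + c^2*(69*z - 193) + c*(-33*z^2 - 192*z + 257) - 6*z^3 - 2*z^2 + 86*z - 78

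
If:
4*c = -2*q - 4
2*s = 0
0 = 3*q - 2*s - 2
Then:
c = -4/3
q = 2/3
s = 0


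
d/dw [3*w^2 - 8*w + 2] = 6*w - 8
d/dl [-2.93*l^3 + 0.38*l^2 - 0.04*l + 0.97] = -8.79*l^2 + 0.76*l - 0.04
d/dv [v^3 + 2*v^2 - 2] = v*(3*v + 4)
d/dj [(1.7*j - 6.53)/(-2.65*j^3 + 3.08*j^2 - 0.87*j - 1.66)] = (9.01*j^3 - 57.1495*j^2 + 40.2248*j - 8.5031)/(7.0225*j^6 - 16.324*j^5 + 14.0974*j^4 + 3.4388*j^3 - 9.4687*j^2 + 2.8884*j + 2.7556)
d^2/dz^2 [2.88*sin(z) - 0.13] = -2.88*sin(z)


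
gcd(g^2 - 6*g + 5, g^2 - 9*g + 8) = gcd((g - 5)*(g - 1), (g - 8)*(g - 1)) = g - 1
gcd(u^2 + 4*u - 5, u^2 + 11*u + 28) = 1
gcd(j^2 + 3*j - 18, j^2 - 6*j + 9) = j - 3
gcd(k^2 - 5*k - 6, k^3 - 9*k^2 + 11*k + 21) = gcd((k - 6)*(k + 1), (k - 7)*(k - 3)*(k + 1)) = k + 1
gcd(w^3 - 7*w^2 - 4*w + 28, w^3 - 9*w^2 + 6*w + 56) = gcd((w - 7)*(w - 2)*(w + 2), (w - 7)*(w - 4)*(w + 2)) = w^2 - 5*w - 14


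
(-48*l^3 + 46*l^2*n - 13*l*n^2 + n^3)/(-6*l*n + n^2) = (48*l^3 - 46*l^2*n + 13*l*n^2 - n^3)/(n*(6*l - n))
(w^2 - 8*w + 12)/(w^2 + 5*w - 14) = (w - 6)/(w + 7)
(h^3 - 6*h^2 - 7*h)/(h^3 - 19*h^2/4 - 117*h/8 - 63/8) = 8*h*(h + 1)/(8*h^2 + 18*h + 9)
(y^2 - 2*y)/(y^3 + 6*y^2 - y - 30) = y/(y^2 + 8*y + 15)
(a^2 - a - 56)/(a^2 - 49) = (a - 8)/(a - 7)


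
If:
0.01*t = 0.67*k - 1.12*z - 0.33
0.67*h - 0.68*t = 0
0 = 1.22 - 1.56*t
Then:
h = 0.79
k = 1.67164179104478*z + 0.504209720627631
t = 0.78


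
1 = 1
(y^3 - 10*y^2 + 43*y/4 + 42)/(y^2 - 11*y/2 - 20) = (4*y^2 - 8*y - 21)/(2*(2*y + 5))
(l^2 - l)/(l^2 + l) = (l - 1)/(l + 1)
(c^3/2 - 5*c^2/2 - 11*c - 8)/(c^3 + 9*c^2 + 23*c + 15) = (c^2 - 6*c - 16)/(2*(c^2 + 8*c + 15))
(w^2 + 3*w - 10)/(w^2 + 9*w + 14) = (w^2 + 3*w - 10)/(w^2 + 9*w + 14)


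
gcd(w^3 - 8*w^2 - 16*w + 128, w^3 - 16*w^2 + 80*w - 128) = w^2 - 12*w + 32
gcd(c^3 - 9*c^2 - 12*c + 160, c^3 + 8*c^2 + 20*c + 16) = c + 4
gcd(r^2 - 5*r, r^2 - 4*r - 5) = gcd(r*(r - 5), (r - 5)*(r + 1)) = r - 5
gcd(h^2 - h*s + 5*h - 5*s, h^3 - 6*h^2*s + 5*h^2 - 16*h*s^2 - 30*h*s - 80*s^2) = h + 5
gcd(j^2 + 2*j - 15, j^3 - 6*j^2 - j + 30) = j - 3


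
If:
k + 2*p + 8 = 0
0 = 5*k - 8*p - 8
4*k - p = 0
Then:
No Solution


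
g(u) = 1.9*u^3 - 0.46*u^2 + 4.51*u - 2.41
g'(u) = 5.7*u^2 - 0.92*u + 4.51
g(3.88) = 119.14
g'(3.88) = 86.75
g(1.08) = 4.32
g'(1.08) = 10.16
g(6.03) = 424.65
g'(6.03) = 206.22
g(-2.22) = -35.48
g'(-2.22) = 34.64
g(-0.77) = -7.02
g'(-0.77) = 8.60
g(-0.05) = -2.64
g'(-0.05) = 4.57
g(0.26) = -1.24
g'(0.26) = 4.66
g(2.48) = 34.93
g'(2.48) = 37.29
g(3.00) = 58.28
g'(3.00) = 53.05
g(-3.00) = -71.38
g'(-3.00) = 58.57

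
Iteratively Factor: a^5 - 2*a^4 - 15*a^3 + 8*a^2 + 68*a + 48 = (a + 2)*(a^4 - 4*a^3 - 7*a^2 + 22*a + 24) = (a + 1)*(a + 2)*(a^3 - 5*a^2 - 2*a + 24) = (a - 3)*(a + 1)*(a + 2)*(a^2 - 2*a - 8) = (a - 4)*(a - 3)*(a + 1)*(a + 2)*(a + 2)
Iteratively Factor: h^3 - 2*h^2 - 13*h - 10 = (h + 1)*(h^2 - 3*h - 10) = (h + 1)*(h + 2)*(h - 5)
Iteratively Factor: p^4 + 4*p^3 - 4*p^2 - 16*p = (p + 4)*(p^3 - 4*p) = p*(p + 4)*(p^2 - 4) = p*(p + 2)*(p + 4)*(p - 2)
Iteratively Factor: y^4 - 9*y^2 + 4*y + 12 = (y + 1)*(y^3 - y^2 - 8*y + 12) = (y - 2)*(y + 1)*(y^2 + y - 6) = (y - 2)^2*(y + 1)*(y + 3)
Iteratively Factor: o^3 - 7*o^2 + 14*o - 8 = (o - 1)*(o^2 - 6*o + 8) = (o - 4)*(o - 1)*(o - 2)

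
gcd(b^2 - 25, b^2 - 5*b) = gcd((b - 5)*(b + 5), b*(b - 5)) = b - 5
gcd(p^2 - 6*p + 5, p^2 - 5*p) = p - 5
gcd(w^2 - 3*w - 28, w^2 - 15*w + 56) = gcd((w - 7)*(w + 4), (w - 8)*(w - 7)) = w - 7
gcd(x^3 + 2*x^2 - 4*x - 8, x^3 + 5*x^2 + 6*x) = x + 2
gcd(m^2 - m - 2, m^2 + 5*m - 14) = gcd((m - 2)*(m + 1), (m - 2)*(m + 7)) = m - 2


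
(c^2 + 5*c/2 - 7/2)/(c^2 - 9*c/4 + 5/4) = 2*(2*c + 7)/(4*c - 5)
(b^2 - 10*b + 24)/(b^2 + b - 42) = (b - 4)/(b + 7)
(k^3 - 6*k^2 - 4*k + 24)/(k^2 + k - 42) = (k^2 - 4)/(k + 7)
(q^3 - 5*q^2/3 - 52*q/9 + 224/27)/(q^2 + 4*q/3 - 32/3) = (q^2 + q - 28/9)/(q + 4)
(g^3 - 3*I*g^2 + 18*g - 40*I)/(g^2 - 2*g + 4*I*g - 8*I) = (g^2 - 7*I*g - 10)/(g - 2)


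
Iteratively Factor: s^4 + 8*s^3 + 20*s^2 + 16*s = (s + 2)*(s^3 + 6*s^2 + 8*s) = s*(s + 2)*(s^2 + 6*s + 8) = s*(s + 2)*(s + 4)*(s + 2)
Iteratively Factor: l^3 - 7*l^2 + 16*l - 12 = (l - 2)*(l^2 - 5*l + 6) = (l - 3)*(l - 2)*(l - 2)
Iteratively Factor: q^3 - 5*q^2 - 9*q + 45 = (q - 5)*(q^2 - 9) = (q - 5)*(q + 3)*(q - 3)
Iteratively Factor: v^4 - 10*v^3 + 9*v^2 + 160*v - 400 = (v - 5)*(v^3 - 5*v^2 - 16*v + 80) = (v - 5)^2*(v^2 - 16) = (v - 5)^2*(v - 4)*(v + 4)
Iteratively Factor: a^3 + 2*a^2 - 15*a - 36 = (a + 3)*(a^2 - a - 12) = (a - 4)*(a + 3)*(a + 3)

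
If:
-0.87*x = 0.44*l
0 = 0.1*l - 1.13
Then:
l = 11.30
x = -5.71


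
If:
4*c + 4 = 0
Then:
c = -1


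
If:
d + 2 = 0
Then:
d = -2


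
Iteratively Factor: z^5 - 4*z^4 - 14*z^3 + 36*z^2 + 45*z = (z + 3)*(z^4 - 7*z^3 + 7*z^2 + 15*z) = (z - 3)*(z + 3)*(z^3 - 4*z^2 - 5*z) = (z - 5)*(z - 3)*(z + 3)*(z^2 + z) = z*(z - 5)*(z - 3)*(z + 3)*(z + 1)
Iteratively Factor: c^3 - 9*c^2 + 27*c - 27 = (c - 3)*(c^2 - 6*c + 9) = (c - 3)^2*(c - 3)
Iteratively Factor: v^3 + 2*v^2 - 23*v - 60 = (v - 5)*(v^2 + 7*v + 12) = (v - 5)*(v + 3)*(v + 4)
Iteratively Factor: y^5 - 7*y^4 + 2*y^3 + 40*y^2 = (y - 4)*(y^4 - 3*y^3 - 10*y^2) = y*(y - 4)*(y^3 - 3*y^2 - 10*y) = y^2*(y - 4)*(y^2 - 3*y - 10) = y^2*(y - 4)*(y + 2)*(y - 5)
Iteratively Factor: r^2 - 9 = (r + 3)*(r - 3)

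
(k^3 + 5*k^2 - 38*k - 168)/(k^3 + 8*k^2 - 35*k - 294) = (k + 4)/(k + 7)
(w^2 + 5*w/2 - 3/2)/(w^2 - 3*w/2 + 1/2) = (w + 3)/(w - 1)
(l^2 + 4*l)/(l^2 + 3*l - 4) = l/(l - 1)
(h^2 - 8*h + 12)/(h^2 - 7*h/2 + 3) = 2*(h - 6)/(2*h - 3)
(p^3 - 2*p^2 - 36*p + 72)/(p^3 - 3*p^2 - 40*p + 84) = (p - 6)/(p - 7)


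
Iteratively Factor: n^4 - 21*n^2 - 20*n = (n)*(n^3 - 21*n - 20) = n*(n + 1)*(n^2 - n - 20) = n*(n + 1)*(n + 4)*(n - 5)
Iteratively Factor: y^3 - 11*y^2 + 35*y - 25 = (y - 1)*(y^2 - 10*y + 25) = (y - 5)*(y - 1)*(y - 5)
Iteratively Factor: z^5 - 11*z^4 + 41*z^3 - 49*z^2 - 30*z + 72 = (z - 3)*(z^4 - 8*z^3 + 17*z^2 + 2*z - 24) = (z - 3)^2*(z^3 - 5*z^2 + 2*z + 8) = (z - 4)*(z - 3)^2*(z^2 - z - 2) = (z - 4)*(z - 3)^2*(z + 1)*(z - 2)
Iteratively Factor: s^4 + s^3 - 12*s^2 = (s - 3)*(s^3 + 4*s^2) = s*(s - 3)*(s^2 + 4*s) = s^2*(s - 3)*(s + 4)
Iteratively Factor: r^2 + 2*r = (r)*(r + 2)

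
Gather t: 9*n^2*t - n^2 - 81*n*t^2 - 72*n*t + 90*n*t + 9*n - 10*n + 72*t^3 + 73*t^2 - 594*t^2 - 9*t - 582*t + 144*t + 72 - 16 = -n^2 - n + 72*t^3 + t^2*(-81*n - 521) + t*(9*n^2 + 18*n - 447) + 56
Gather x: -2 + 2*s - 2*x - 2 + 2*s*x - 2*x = 2*s + x*(2*s - 4) - 4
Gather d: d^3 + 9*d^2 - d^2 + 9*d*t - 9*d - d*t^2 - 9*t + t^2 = d^3 + 8*d^2 + d*(-t^2 + 9*t - 9) + t^2 - 9*t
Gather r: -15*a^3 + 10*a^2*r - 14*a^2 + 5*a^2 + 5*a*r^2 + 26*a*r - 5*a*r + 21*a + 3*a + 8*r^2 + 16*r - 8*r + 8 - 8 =-15*a^3 - 9*a^2 + 24*a + r^2*(5*a + 8) + r*(10*a^2 + 21*a + 8)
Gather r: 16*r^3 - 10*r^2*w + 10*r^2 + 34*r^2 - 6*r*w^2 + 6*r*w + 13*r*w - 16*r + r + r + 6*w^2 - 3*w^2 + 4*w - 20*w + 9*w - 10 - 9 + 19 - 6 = 16*r^3 + r^2*(44 - 10*w) + r*(-6*w^2 + 19*w - 14) + 3*w^2 - 7*w - 6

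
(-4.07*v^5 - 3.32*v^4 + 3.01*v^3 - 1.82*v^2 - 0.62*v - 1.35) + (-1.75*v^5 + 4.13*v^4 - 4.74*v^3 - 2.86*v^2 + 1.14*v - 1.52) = -5.82*v^5 + 0.81*v^4 - 1.73*v^3 - 4.68*v^2 + 0.52*v - 2.87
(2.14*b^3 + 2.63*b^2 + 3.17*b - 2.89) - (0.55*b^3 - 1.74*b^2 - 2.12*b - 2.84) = 1.59*b^3 + 4.37*b^2 + 5.29*b - 0.0500000000000003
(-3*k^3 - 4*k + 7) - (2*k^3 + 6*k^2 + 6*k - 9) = -5*k^3 - 6*k^2 - 10*k + 16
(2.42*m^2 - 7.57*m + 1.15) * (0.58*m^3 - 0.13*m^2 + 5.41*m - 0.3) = 1.4036*m^5 - 4.7052*m^4 + 14.7433*m^3 - 41.8292*m^2 + 8.4925*m - 0.345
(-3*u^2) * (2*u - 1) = -6*u^3 + 3*u^2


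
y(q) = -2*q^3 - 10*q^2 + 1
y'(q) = -6*q^2 - 20*q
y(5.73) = -703.59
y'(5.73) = -311.60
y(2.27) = -73.92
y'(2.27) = -76.32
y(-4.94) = -1.93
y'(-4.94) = -47.62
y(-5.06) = 4.07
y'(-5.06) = -52.42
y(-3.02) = -35.12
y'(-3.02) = 5.68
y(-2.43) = -29.35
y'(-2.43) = 13.17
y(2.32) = -77.80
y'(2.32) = -78.69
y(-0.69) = -3.10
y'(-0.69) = 10.94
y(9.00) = -2267.00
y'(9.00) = -666.00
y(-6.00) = 73.00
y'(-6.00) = -96.00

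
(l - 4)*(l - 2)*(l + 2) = l^3 - 4*l^2 - 4*l + 16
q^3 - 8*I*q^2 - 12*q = q*(q - 6*I)*(q - 2*I)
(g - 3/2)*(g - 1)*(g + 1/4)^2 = g^4 - 2*g^3 + 5*g^2/16 + 19*g/32 + 3/32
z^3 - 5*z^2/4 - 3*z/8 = z*(z - 3/2)*(z + 1/4)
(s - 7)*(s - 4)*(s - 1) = s^3 - 12*s^2 + 39*s - 28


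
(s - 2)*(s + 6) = s^2 + 4*s - 12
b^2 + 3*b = b*(b + 3)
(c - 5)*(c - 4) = c^2 - 9*c + 20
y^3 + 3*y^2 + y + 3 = (y + 3)*(y - I)*(y + I)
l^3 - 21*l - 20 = (l - 5)*(l + 1)*(l + 4)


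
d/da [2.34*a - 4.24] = 2.34000000000000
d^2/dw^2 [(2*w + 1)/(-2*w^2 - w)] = -2/w^3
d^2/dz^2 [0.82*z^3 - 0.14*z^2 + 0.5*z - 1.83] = 4.92*z - 0.28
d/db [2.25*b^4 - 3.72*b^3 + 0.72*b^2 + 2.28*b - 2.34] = 9.0*b^3 - 11.16*b^2 + 1.44*b + 2.28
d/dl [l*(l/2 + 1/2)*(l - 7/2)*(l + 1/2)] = 2*l^3 - 3*l^2 - 19*l/4 - 7/8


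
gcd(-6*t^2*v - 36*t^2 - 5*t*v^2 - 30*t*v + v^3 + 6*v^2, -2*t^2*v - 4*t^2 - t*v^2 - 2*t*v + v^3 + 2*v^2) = t + v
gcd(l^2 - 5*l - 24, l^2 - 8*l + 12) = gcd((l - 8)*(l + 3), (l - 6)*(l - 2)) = 1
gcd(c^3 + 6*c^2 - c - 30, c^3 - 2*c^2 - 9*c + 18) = c^2 + c - 6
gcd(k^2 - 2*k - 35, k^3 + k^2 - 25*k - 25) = k + 5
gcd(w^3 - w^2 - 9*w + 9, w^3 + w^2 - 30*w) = 1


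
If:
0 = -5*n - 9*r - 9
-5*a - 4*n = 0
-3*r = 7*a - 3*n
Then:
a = 18/77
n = -45/154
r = -129/154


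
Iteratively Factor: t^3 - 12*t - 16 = (t - 4)*(t^2 + 4*t + 4) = (t - 4)*(t + 2)*(t + 2)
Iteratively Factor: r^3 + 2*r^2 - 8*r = (r)*(r^2 + 2*r - 8) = r*(r - 2)*(r + 4)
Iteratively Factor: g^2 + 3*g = (g + 3)*(g)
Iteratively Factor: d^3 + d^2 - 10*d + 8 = (d + 4)*(d^2 - 3*d + 2) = (d - 2)*(d + 4)*(d - 1)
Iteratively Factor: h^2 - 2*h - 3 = (h - 3)*(h + 1)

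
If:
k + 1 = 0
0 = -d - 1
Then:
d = -1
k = -1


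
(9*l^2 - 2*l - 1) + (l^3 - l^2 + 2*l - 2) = l^3 + 8*l^2 - 3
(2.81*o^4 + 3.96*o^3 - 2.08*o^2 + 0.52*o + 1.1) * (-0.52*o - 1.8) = -1.4612*o^5 - 7.1172*o^4 - 6.0464*o^3 + 3.4736*o^2 - 1.508*o - 1.98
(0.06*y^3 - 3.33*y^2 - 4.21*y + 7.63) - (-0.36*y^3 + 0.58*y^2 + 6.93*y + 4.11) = 0.42*y^3 - 3.91*y^2 - 11.14*y + 3.52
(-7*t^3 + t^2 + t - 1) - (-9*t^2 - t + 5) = -7*t^3 + 10*t^2 + 2*t - 6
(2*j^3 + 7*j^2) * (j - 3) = 2*j^4 + j^3 - 21*j^2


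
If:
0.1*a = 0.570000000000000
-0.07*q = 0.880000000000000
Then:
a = 5.70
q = -12.57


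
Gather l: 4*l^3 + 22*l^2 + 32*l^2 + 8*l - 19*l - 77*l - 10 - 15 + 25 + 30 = 4*l^3 + 54*l^2 - 88*l + 30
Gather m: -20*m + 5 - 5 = -20*m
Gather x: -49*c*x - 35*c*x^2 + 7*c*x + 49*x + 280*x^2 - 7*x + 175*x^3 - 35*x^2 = 175*x^3 + x^2*(245 - 35*c) + x*(42 - 42*c)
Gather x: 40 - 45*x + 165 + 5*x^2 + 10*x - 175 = 5*x^2 - 35*x + 30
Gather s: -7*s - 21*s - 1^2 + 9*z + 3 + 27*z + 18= -28*s + 36*z + 20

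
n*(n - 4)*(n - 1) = n^3 - 5*n^2 + 4*n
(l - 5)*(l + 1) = l^2 - 4*l - 5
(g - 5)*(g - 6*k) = g^2 - 6*g*k - 5*g + 30*k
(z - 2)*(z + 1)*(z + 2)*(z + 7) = z^4 + 8*z^3 + 3*z^2 - 32*z - 28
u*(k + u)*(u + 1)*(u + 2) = k*u^3 + 3*k*u^2 + 2*k*u + u^4 + 3*u^3 + 2*u^2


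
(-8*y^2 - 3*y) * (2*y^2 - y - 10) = -16*y^4 + 2*y^3 + 83*y^2 + 30*y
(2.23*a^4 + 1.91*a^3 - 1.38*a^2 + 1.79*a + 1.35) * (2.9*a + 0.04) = 6.467*a^5 + 5.6282*a^4 - 3.9256*a^3 + 5.1358*a^2 + 3.9866*a + 0.054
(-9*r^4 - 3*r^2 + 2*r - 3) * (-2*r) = 18*r^5 + 6*r^3 - 4*r^2 + 6*r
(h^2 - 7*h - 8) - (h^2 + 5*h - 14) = 6 - 12*h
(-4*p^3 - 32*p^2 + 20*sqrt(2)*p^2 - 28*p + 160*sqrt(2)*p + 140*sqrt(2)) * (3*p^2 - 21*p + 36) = -12*p^5 - 12*p^4 + 60*sqrt(2)*p^4 + 60*sqrt(2)*p^3 + 444*p^3 - 2220*sqrt(2)*p^2 - 564*p^2 - 1008*p + 2820*sqrt(2)*p + 5040*sqrt(2)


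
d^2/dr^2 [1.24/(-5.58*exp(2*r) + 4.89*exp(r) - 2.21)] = (-1.24*(11.16*exp(r) - 4.89)*(22.32*exp(r) - 9.78)*exp(r) + (27.6768*exp(r) - 6.0636)*(5.58*exp(2*r) - 4.89*exp(r) + 2.21))*exp(r)/(5.58*exp(2*r) - 4.89*exp(r) + 2.21)^3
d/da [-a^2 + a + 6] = 1 - 2*a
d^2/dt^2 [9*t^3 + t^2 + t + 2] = 54*t + 2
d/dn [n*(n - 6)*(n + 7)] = 3*n^2 + 2*n - 42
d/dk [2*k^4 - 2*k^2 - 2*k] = 8*k^3 - 4*k - 2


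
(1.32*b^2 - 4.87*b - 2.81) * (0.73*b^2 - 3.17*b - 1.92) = 0.9636*b^4 - 7.7395*b^3 + 10.8522*b^2 + 18.2581*b + 5.3952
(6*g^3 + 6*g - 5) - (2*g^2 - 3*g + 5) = 6*g^3 - 2*g^2 + 9*g - 10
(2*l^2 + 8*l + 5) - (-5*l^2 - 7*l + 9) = 7*l^2 + 15*l - 4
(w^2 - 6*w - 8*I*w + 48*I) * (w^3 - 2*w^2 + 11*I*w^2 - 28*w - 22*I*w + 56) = w^5 - 8*w^4 + 3*I*w^4 + 72*w^3 - 24*I*w^3 - 480*w^2 + 260*I*w^2 + 720*w - 1792*I*w + 2688*I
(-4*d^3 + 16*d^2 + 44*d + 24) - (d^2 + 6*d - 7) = -4*d^3 + 15*d^2 + 38*d + 31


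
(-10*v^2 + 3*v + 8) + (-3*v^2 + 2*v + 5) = -13*v^2 + 5*v + 13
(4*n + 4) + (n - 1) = 5*n + 3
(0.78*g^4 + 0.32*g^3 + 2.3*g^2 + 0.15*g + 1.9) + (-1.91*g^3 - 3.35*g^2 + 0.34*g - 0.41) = 0.78*g^4 - 1.59*g^3 - 1.05*g^2 + 0.49*g + 1.49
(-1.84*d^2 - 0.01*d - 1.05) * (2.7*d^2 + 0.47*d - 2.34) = -4.968*d^4 - 0.8918*d^3 + 1.4659*d^2 - 0.4701*d + 2.457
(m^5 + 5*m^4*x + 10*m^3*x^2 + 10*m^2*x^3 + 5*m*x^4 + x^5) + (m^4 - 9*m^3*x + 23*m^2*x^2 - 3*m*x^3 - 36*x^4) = m^5 + 5*m^4*x + m^4 + 10*m^3*x^2 - 9*m^3*x + 10*m^2*x^3 + 23*m^2*x^2 + 5*m*x^4 - 3*m*x^3 + x^5 - 36*x^4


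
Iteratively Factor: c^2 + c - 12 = (c - 3)*(c + 4)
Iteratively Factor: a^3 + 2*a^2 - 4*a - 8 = (a + 2)*(a^2 - 4) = (a - 2)*(a + 2)*(a + 2)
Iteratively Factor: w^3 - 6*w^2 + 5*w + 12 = (w + 1)*(w^2 - 7*w + 12) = (w - 3)*(w + 1)*(w - 4)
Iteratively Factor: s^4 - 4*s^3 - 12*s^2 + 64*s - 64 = (s + 4)*(s^3 - 8*s^2 + 20*s - 16) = (s - 2)*(s + 4)*(s^2 - 6*s + 8) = (s - 2)^2*(s + 4)*(s - 4)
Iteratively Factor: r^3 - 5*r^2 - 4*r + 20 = (r + 2)*(r^2 - 7*r + 10) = (r - 5)*(r + 2)*(r - 2)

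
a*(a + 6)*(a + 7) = a^3 + 13*a^2 + 42*a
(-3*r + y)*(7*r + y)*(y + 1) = -21*r^2*y - 21*r^2 + 4*r*y^2 + 4*r*y + y^3 + y^2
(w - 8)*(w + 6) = w^2 - 2*w - 48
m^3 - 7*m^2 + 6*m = m*(m - 6)*(m - 1)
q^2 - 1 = (q - 1)*(q + 1)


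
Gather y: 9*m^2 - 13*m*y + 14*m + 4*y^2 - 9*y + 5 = 9*m^2 + 14*m + 4*y^2 + y*(-13*m - 9) + 5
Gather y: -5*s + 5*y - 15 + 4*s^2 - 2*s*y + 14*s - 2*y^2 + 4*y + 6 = 4*s^2 + 9*s - 2*y^2 + y*(9 - 2*s) - 9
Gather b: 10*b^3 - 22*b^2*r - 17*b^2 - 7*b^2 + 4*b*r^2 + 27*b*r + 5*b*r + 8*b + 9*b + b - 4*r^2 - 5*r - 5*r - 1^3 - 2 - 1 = 10*b^3 + b^2*(-22*r - 24) + b*(4*r^2 + 32*r + 18) - 4*r^2 - 10*r - 4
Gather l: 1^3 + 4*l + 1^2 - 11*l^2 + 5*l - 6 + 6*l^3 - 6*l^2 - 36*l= 6*l^3 - 17*l^2 - 27*l - 4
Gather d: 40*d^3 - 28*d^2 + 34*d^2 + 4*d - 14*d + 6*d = 40*d^3 + 6*d^2 - 4*d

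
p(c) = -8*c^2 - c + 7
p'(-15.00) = 239.00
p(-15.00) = -1778.00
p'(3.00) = -49.00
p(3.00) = -68.00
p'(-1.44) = 22.04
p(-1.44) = -8.15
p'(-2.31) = 35.96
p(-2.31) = -33.38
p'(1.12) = -18.92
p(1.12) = -4.16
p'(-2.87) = 44.92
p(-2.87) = -56.03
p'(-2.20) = 34.20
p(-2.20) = -29.52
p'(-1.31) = 19.96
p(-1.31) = -5.42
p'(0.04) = -1.64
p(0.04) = 6.95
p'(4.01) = -65.16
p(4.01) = -125.65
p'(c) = -16*c - 1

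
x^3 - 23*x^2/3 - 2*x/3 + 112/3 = (x - 7)*(x - 8/3)*(x + 2)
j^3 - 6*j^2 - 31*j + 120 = (j - 8)*(j - 3)*(j + 5)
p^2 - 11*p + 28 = (p - 7)*(p - 4)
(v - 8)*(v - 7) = v^2 - 15*v + 56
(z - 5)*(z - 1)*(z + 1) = z^3 - 5*z^2 - z + 5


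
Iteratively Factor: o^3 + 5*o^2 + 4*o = (o + 4)*(o^2 + o) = (o + 1)*(o + 4)*(o)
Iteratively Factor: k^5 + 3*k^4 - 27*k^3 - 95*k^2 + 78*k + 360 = (k + 3)*(k^4 - 27*k^2 - 14*k + 120) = (k + 3)*(k + 4)*(k^3 - 4*k^2 - 11*k + 30) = (k + 3)^2*(k + 4)*(k^2 - 7*k + 10) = (k - 2)*(k + 3)^2*(k + 4)*(k - 5)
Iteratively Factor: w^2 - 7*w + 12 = (w - 3)*(w - 4)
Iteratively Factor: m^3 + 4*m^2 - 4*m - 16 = (m + 4)*(m^2 - 4) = (m - 2)*(m + 4)*(m + 2)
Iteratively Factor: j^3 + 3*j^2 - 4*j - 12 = (j + 3)*(j^2 - 4) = (j - 2)*(j + 3)*(j + 2)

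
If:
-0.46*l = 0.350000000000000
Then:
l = -0.76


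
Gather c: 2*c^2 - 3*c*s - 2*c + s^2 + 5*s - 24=2*c^2 + c*(-3*s - 2) + s^2 + 5*s - 24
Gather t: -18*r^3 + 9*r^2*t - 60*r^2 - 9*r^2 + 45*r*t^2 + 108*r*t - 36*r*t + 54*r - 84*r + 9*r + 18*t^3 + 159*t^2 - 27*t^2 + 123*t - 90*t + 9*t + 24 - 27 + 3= -18*r^3 - 69*r^2 - 21*r + 18*t^3 + t^2*(45*r + 132) + t*(9*r^2 + 72*r + 42)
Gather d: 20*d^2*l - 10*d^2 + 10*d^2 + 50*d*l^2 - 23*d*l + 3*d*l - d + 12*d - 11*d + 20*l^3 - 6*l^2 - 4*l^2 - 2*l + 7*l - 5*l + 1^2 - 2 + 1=20*d^2*l + d*(50*l^2 - 20*l) + 20*l^3 - 10*l^2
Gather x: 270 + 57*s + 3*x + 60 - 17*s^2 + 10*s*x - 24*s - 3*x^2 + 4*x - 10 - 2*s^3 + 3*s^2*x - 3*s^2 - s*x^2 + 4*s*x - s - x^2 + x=-2*s^3 - 20*s^2 + 32*s + x^2*(-s - 4) + x*(3*s^2 + 14*s + 8) + 320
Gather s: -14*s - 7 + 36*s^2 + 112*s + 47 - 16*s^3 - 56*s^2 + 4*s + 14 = -16*s^3 - 20*s^2 + 102*s + 54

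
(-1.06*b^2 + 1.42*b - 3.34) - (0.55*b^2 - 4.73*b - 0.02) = -1.61*b^2 + 6.15*b - 3.32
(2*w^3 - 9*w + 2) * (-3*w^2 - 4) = -6*w^5 + 19*w^3 - 6*w^2 + 36*w - 8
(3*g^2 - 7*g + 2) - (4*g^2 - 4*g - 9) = -g^2 - 3*g + 11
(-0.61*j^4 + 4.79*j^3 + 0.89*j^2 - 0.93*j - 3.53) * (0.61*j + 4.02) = -0.3721*j^5 + 0.4697*j^4 + 19.7987*j^3 + 3.0105*j^2 - 5.8919*j - 14.1906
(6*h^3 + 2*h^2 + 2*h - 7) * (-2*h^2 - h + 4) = -12*h^5 - 10*h^4 + 18*h^3 + 20*h^2 + 15*h - 28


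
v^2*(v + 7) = v^3 + 7*v^2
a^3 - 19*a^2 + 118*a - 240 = (a - 8)*(a - 6)*(a - 5)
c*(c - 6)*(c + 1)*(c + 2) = c^4 - 3*c^3 - 16*c^2 - 12*c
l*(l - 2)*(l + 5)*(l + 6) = l^4 + 9*l^3 + 8*l^2 - 60*l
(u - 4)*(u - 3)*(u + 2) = u^3 - 5*u^2 - 2*u + 24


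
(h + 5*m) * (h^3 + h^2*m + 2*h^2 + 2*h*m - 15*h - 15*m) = h^4 + 6*h^3*m + 2*h^3 + 5*h^2*m^2 + 12*h^2*m - 15*h^2 + 10*h*m^2 - 90*h*m - 75*m^2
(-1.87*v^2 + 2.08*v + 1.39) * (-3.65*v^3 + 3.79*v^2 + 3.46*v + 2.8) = 6.8255*v^5 - 14.6793*v^4 - 3.6605*v^3 + 7.2289*v^2 + 10.6334*v + 3.892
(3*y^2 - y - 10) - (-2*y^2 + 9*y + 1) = 5*y^2 - 10*y - 11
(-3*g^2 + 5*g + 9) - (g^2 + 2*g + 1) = -4*g^2 + 3*g + 8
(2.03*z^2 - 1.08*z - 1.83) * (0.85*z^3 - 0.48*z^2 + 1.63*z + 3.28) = 1.7255*z^5 - 1.8924*z^4 + 2.2718*z^3 + 5.7764*z^2 - 6.5253*z - 6.0024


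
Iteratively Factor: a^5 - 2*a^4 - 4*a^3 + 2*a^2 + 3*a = (a + 1)*(a^4 - 3*a^3 - a^2 + 3*a) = (a - 3)*(a + 1)*(a^3 - a) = a*(a - 3)*(a + 1)*(a^2 - 1) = a*(a - 3)*(a + 1)^2*(a - 1)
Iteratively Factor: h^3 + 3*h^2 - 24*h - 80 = (h - 5)*(h^2 + 8*h + 16) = (h - 5)*(h + 4)*(h + 4)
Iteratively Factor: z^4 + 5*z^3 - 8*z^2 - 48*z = (z)*(z^3 + 5*z^2 - 8*z - 48) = z*(z + 4)*(z^2 + z - 12) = z*(z + 4)^2*(z - 3)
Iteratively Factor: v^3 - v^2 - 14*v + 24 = (v + 4)*(v^2 - 5*v + 6) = (v - 3)*(v + 4)*(v - 2)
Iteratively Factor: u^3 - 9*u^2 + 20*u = (u)*(u^2 - 9*u + 20) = u*(u - 5)*(u - 4)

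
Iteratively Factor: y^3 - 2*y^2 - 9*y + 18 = (y - 2)*(y^2 - 9) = (y - 2)*(y + 3)*(y - 3)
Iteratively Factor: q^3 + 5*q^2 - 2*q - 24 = (q + 3)*(q^2 + 2*q - 8) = (q - 2)*(q + 3)*(q + 4)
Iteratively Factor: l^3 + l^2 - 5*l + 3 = (l - 1)*(l^2 + 2*l - 3) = (l - 1)*(l + 3)*(l - 1)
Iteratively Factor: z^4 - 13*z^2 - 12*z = (z + 1)*(z^3 - z^2 - 12*z) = (z + 1)*(z + 3)*(z^2 - 4*z) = z*(z + 1)*(z + 3)*(z - 4)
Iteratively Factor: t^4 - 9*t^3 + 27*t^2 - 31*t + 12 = (t - 3)*(t^3 - 6*t^2 + 9*t - 4) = (t - 4)*(t - 3)*(t^2 - 2*t + 1) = (t - 4)*(t - 3)*(t - 1)*(t - 1)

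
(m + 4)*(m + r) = m^2 + m*r + 4*m + 4*r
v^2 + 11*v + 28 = (v + 4)*(v + 7)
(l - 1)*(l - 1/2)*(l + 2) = l^3 + l^2/2 - 5*l/2 + 1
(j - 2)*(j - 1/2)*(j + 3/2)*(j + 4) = j^4 + 3*j^3 - 27*j^2/4 - 19*j/2 + 6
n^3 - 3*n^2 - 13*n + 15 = (n - 5)*(n - 1)*(n + 3)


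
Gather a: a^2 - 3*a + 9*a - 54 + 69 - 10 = a^2 + 6*a + 5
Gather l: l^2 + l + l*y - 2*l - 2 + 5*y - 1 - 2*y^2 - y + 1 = l^2 + l*(y - 1) - 2*y^2 + 4*y - 2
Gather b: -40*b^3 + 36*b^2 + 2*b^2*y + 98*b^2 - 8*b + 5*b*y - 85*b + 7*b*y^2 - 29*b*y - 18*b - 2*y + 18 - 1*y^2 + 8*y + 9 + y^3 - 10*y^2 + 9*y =-40*b^3 + b^2*(2*y + 134) + b*(7*y^2 - 24*y - 111) + y^3 - 11*y^2 + 15*y + 27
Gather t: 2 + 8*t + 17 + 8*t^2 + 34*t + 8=8*t^2 + 42*t + 27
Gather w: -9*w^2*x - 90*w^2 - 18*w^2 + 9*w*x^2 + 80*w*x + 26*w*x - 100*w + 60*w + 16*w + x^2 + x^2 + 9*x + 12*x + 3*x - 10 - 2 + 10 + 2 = w^2*(-9*x - 108) + w*(9*x^2 + 106*x - 24) + 2*x^2 + 24*x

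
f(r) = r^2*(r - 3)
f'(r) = r^2 + 2*r*(r - 3)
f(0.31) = -0.26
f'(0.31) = -1.57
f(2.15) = -3.93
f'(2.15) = 0.97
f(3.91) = 13.91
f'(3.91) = 22.40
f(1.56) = -3.50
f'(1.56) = -2.06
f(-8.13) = -735.66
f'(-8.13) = 247.07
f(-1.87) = -17.03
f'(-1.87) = 21.71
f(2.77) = -1.76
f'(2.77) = 6.40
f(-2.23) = -26.01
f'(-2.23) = 28.30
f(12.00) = 1296.00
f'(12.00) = 360.00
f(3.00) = 0.00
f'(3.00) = 9.00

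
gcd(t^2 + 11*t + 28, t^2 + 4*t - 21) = t + 7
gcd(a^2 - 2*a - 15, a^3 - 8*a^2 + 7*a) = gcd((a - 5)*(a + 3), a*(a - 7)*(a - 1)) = 1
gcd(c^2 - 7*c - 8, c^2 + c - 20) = 1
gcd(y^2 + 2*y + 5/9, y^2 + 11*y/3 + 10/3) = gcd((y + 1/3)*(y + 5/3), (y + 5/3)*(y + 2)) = y + 5/3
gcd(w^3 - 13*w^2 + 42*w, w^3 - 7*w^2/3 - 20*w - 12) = w - 6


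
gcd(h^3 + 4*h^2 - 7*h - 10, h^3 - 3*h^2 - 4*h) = h + 1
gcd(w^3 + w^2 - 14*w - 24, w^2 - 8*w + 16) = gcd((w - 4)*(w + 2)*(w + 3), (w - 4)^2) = w - 4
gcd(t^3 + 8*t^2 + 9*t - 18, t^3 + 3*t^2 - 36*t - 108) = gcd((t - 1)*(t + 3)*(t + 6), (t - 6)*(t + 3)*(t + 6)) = t^2 + 9*t + 18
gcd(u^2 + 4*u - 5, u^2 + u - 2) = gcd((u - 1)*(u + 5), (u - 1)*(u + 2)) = u - 1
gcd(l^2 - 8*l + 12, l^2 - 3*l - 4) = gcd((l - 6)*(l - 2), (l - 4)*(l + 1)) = 1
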